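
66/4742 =33/2371 = 0.01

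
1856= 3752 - 1896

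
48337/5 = 48337/5 = 9667.40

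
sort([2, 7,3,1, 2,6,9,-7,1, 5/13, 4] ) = [ - 7,5/13, 1,1,2 , 2,3, 4,6 , 7, 9] 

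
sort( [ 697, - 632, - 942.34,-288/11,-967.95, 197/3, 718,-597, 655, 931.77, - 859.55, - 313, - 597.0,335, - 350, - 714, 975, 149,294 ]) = [-967.95, - 942.34, - 859.55,-714,-632,- 597, -597.0,-350,-313, - 288/11, 197/3,  149,294,335,655,697, 718, 931.77, 975] 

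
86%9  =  5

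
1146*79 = 90534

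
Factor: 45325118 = 2^1*22662559^1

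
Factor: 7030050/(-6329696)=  - 3515025/3164848 = -  2^(-4)*3^1*5^2 * 46867^1* 197803^( - 1 )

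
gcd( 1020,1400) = 20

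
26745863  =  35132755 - 8386892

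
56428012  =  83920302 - 27492290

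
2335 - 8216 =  - 5881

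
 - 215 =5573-5788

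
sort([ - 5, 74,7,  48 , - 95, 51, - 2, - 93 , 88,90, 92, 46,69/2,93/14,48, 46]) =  [ - 95, - 93, - 5, - 2,93/14,7, 69/2, 46, 46,48, 48,51,  74, 88,90,92] 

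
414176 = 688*602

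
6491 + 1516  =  8007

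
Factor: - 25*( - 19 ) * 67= 31825= 5^2*19^1*67^1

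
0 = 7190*0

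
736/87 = 8 + 40/87= 8.46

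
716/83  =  716/83 = 8.63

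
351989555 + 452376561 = 804366116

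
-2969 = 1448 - 4417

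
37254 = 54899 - 17645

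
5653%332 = 9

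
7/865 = 7/865 =0.01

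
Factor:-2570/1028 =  - 5/2= - 2^(  -  1)*5^1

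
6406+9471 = 15877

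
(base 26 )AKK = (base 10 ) 7300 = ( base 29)8JL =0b1110010000100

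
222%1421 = 222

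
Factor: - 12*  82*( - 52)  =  51168 = 2^5*3^1  *13^1*41^1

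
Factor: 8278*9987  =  82672386 = 2^1*3^1*3329^1 *4139^1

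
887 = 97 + 790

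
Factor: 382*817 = 2^1*19^1*43^1*191^1 = 312094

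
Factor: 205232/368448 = 127/228 = 2^( - 2)*3^( - 1)*19^( - 1)*127^1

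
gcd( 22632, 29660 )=4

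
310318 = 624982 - 314664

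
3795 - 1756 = 2039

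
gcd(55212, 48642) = 6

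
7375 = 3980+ 3395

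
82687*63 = 5209281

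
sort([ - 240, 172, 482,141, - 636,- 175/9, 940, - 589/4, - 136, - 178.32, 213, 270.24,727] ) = [-636, - 240, - 178.32, - 589/4, - 136, - 175/9 , 141, 172, 213, 270.24, 482, 727 , 940]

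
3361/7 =3361/7= 480.14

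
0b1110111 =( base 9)142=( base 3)11102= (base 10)119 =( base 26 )4f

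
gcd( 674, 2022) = 674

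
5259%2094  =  1071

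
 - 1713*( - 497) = 851361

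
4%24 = 4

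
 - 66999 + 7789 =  - 59210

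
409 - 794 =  - 385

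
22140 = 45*492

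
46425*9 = 417825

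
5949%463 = 393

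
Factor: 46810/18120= 31/12 = 2^( - 2 ) * 3^( - 1) * 31^1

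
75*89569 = 6717675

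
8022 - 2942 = 5080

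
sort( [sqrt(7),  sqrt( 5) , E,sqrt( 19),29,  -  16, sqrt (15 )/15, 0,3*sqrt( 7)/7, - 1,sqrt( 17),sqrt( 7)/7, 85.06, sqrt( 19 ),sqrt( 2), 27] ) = [ - 16, - 1,  0, sqrt( 15)/15,  sqrt( 7 ) /7, 3*sqrt(7)/7, sqrt( 2) , sqrt( 5 ), sqrt( 7) , E,sqrt(17), sqrt(19), sqrt( 19 ), 27 , 29, 85.06 ] 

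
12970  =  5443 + 7527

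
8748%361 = 84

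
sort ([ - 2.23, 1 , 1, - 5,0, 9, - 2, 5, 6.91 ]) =[ - 5, - 2.23, - 2,0,1, 1,5, 6.91, 9 ] 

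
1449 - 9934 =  - 8485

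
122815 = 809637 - 686822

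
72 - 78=-6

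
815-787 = 28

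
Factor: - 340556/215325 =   -  2^2*3^( - 3)*5^( - 2 )*11^( - 1)*19^1 * 29^( - 1)*4481^1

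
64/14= 32/7  =  4.57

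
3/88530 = 1/29510 =0.00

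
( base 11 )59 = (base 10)64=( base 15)44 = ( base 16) 40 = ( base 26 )2c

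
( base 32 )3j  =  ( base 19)61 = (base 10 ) 115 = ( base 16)73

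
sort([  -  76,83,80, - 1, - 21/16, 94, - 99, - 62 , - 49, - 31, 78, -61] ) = [ - 99,  -  76, - 62, - 61, - 49 , - 31, -21/16, - 1, 78,80,  83,94 ] 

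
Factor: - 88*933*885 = -2^3*3^2*5^1*11^1*59^1 * 311^1= - 72662040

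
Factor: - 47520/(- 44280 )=2^2*11^1*41^( - 1) =44/41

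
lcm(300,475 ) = 5700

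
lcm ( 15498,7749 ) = 15498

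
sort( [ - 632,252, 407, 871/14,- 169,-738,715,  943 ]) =[ - 738, - 632, - 169, 871/14,252  ,  407 , 715,943 ]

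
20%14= 6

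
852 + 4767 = 5619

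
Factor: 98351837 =4957^1 * 19841^1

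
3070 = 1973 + 1097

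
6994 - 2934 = 4060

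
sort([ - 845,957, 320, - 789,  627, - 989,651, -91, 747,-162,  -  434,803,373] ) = [ - 989, - 845, - 789, - 434, - 162, - 91,  320, 373, 627,651,747,803,957 ] 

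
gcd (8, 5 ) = 1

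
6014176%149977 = 15096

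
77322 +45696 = 123018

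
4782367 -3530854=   1251513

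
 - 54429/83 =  - 54429/83 = -655.77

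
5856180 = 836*7005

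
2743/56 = 48 + 55/56 = 48.98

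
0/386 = 0 = 0.00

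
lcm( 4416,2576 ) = 30912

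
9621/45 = 1069/5  =  213.80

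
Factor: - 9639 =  - 3^4*7^1*17^1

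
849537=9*94393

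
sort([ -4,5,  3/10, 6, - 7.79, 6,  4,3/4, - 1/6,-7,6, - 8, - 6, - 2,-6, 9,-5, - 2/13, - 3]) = [ - 8, - 7.79, - 7 , - 6, - 6, - 5, - 4, - 3, - 2,-1/6, - 2/13, 3/10,3/4,4,5,6,6 , 6,9]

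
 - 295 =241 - 536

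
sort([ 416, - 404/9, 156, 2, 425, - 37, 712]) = [ - 404/9, - 37, 2,  156, 416, 425, 712 ] 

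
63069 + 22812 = 85881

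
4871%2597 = 2274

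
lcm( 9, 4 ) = 36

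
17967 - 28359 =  - 10392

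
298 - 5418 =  - 5120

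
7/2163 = 1/309 = 0.00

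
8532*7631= 65107692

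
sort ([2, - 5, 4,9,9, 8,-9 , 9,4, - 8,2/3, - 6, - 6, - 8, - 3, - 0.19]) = [ - 9, - 8, - 8, - 6, - 6, - 5, -3, - 0.19,2/3,2,4,4,  8,9,9,9]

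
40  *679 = 27160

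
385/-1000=  -  77/200=-0.39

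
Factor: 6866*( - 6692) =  - 45947272= - 2^3*7^1 * 239^1*3433^1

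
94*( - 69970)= - 6577180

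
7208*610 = 4396880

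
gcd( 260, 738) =2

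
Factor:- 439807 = - 17^1 * 41^1*631^1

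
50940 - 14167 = 36773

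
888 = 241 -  - 647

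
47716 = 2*23858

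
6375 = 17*375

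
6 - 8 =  - 2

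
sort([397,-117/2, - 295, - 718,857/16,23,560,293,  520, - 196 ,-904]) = [ - 904, - 718, - 295,-196 , - 117/2 , 23,857/16, 293,  397,520,  560] 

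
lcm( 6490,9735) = 19470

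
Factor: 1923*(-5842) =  -2^1*3^1*23^1*127^1*641^1 = -  11234166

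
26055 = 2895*9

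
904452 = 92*9831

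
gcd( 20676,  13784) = 6892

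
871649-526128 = 345521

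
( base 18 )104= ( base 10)328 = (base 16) 148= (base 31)ai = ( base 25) D3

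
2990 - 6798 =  - 3808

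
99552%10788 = 2460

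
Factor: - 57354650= - 2^1*5^2*31^1 *37003^1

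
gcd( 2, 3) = 1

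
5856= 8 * 732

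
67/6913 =67/6913=0.01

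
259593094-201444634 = 58148460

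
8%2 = 0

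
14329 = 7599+6730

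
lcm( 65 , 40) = 520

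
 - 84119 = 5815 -89934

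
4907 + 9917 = 14824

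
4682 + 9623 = 14305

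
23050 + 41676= 64726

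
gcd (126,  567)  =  63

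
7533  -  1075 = 6458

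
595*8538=5080110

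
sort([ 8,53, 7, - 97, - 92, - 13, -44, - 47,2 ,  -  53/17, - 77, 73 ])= [-97, - 92,-77,-47,-44 , - 13,-53/17, 2,7, 8,53, 73]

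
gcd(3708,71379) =927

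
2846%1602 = 1244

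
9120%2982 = 174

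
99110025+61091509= 160201534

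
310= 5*62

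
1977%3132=1977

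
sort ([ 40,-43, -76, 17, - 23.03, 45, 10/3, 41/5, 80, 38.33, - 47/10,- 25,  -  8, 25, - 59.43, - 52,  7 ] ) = [  -  76, - 59.43 ,-52, - 43, - 25, - 23.03, - 8,-47/10, 10/3 , 7,  41/5,17, 25,38.33, 40, 45, 80] 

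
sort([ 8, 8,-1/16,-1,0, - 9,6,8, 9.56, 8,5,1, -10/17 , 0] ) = [  -  9, - 1, - 10/17,-1/16, 0,0,1,5, 6, 8 , 8, 8, 8,9.56]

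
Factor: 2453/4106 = 2^( - 1)*11^1*223^1*2053^(- 1) 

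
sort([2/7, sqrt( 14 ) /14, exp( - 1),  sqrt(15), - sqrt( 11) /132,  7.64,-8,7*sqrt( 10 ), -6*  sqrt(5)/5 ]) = [ - 8, - 6*sqrt( 5)/5, - sqrt( 11 )/132 , sqrt( 14 ) /14, 2/7, exp( - 1), sqrt(15 ),7.64, 7*sqrt( 10)] 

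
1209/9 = 403/3 = 134.33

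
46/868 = 23/434 =0.05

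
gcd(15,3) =3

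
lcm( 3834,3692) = 99684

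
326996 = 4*81749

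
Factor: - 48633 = - 3^1*13^1*29^1*43^1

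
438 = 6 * 73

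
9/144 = 1/16 = 0.06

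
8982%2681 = 939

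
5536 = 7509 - 1973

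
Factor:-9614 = -2^1*11^1*19^1*23^1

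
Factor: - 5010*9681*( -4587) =2^1 * 3^3*5^1*7^1* 11^1*139^1 *167^1*461^1 = 222477802470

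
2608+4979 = 7587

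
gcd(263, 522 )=1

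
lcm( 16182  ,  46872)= 1359288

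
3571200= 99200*36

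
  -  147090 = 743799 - 890889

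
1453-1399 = 54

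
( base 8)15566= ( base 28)8r2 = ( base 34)62Q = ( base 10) 7030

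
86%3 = 2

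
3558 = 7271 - 3713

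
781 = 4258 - 3477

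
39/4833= 13/1611 = 0.01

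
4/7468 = 1/1867= 0.00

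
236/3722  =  118/1861 =0.06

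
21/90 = 7/30 = 0.23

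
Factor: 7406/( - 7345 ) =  - 2^1 * 5^( - 1) * 7^1*13^( - 1)*23^2*113^( - 1)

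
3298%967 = 397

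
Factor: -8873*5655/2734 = -2^(  -  1 )  *  3^1*5^1*13^1*19^1*29^1*467^1*1367^ (  -  1 ) = - 50176815/2734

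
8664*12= 103968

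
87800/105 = 17560/21 = 836.19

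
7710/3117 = 2+492/1039 =2.47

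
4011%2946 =1065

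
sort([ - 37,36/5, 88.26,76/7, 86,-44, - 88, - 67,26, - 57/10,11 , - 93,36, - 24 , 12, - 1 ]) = [ - 93,  -  88, - 67, - 44, - 37, - 24,-57/10,-1,  36/5,76/7, 11,12 , 26, 36,86,88.26]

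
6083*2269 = 13802327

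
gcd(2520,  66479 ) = 7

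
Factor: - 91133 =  - 7^1*47^1* 277^1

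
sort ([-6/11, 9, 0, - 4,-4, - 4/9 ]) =[ - 4, - 4, - 6/11, - 4/9,0,9]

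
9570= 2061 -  - 7509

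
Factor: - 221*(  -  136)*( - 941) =  -  2^3*13^1*17^2* 941^1 = - 28282696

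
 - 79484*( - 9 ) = 715356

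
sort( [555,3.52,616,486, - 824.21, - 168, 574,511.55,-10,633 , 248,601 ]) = [ - 824.21,-168,-10,  3.52, 248,486,511.55,555,574,601,616,633 ]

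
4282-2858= 1424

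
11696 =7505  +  4191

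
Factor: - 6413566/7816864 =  - 3206783/3908432 = - 2^( - 4) * 11^(-1 )*53^( - 1)*419^ (-1)*3206783^1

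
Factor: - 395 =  - 5^1 *79^1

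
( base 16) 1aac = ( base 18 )1316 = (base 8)15254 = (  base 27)99O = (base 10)6828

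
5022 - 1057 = 3965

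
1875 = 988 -  -  887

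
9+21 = 30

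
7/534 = 7/534 = 0.01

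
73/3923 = 73/3923 = 0.02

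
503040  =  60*8384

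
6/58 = 3/29 = 0.10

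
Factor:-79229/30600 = -2^ ( - 3 )*3^( - 2 )*5^( - 2 )*17^( - 1 )*79229^1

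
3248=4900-1652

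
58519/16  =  3657 + 7/16=   3657.44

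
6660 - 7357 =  - 697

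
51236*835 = 42782060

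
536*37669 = 20190584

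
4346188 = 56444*77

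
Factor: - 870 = -2^1*3^1 * 5^1*29^1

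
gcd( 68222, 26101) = 1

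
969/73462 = 969/73462   =  0.01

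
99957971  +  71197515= 171155486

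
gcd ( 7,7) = 7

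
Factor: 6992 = 2^4*19^1*23^1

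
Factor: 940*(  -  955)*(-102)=2^3*3^1*5^2 * 17^1*47^1*191^1 = 91565400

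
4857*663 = 3220191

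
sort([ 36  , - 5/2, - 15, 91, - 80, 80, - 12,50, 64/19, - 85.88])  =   [ - 85.88, - 80,  -  15,  -  12,-5/2,64/19, 36, 50,80,91]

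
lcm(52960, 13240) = 52960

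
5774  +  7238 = 13012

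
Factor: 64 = 2^6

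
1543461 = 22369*69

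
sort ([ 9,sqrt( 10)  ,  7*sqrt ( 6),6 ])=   [sqrt(10 ),6,9,  7*sqrt(6 )]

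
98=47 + 51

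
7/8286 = 7/8286 = 0.00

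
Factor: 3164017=197^1*16061^1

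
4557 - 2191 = 2366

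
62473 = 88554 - 26081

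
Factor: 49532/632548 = 61/779 = 19^( - 1) * 41^ ( - 1)*61^1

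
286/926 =143/463 = 0.31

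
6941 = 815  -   - 6126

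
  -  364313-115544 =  -479857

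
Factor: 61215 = 3^1*5^1 * 7^1*11^1 * 53^1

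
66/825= 2/25 = 0.08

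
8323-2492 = 5831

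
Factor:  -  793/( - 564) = 2^( - 2 )*3^( - 1)*13^1*47^( - 1)*61^1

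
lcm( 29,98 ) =2842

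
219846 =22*9993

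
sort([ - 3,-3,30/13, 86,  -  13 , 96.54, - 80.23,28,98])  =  [ -80.23, - 13, - 3, - 3,30/13,  28, 86, 96.54, 98]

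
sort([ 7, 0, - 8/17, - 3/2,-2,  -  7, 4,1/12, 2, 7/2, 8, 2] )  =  [ - 7,  -  2,- 3/2, - 8/17, 0 , 1/12, 2,2,  7/2, 4,7, 8]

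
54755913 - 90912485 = -36156572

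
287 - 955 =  - 668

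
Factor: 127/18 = 2^( - 1)*3^( - 2) * 127^1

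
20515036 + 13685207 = 34200243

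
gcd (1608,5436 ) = 12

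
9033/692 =13+37/692 = 13.05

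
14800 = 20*740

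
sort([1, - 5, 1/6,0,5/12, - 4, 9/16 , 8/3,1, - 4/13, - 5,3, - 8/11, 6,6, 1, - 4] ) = [ - 5, - 5,  -  4  , - 4,-8/11, - 4/13,0,1/6,5/12,  9/16, 1, 1,1,8/3,3,  6,6 ]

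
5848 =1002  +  4846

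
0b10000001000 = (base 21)273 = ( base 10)1032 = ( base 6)4440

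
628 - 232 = 396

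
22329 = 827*27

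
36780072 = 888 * 41419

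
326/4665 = 326/4665 = 0.07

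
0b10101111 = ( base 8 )257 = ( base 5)1200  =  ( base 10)175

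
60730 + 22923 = 83653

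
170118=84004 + 86114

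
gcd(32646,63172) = 2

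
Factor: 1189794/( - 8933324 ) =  - 594897/4466662 = - 2^ ( - 1 )*3^1 * 59^1*3361^1*2233331^ (  -  1)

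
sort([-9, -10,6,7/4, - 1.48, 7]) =[ - 10, - 9, - 1.48, 7/4,6,7]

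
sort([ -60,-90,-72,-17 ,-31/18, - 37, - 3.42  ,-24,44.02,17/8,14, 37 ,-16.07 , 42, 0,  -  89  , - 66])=[-90,-89,-72,-66, - 60, - 37 ,-24,  -  17,- 16.07, -3.42,-31/18,0,17/8, 14 , 37,42,  44.02 ]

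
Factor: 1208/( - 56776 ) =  - 1/47 =- 47^ ( - 1)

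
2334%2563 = 2334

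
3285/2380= 657/476 = 1.38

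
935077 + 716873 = 1651950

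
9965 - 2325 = 7640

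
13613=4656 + 8957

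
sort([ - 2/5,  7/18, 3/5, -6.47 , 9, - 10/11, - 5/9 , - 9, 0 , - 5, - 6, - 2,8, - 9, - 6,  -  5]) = [ - 9, - 9,  -  6.47, - 6, - 6, -5, - 5, -2, - 10/11 , - 5/9, - 2/5,0,  7/18, 3/5,8, 9]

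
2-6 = -4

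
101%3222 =101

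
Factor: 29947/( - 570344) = -2^( - 3) *29947^1*71293^( - 1) 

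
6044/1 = 6044 = 6044.00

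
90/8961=30/2987=   0.01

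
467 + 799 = 1266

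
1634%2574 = 1634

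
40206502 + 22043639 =62250141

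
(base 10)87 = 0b1010111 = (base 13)69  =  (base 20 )47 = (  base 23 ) 3I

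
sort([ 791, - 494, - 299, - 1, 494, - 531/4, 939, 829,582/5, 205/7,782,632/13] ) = [-494, - 299, - 531/4,  -  1 , 205/7, 632/13, 582/5, 494, 782,791, 829, 939]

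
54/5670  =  1/105=0.01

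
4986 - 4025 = 961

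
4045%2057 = 1988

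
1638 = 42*39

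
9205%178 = 127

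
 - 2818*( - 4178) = 11773604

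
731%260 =211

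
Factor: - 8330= - 2^1*5^1*7^2 * 17^1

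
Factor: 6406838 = 2^1 * 19^1*168601^1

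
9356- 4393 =4963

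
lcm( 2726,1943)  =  182642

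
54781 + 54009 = 108790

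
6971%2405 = 2161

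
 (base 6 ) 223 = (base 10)87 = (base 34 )2J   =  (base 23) 3i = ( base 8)127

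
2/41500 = 1/20750  =  0.00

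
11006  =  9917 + 1089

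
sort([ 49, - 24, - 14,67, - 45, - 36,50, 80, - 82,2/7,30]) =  [ - 82, - 45, - 36,  -  24,-14,2/7,30,49, 50,67,80 ]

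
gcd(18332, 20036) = 4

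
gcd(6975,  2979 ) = 9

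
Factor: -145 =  - 5^1*29^1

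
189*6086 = 1150254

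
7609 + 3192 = 10801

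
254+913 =1167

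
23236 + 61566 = 84802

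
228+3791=4019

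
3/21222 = 1/7074 = 0.00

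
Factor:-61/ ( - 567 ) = 3^(  -  4 ) * 7^( - 1)*61^1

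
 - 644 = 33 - 677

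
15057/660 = 22 + 179/220 = 22.81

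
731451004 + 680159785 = 1411610789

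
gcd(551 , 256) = 1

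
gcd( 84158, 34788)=2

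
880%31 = 12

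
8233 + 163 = 8396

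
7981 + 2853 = 10834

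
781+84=865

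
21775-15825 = 5950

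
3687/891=1229/297  =  4.14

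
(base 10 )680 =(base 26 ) 104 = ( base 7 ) 1661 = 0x2A8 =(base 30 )mk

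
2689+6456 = 9145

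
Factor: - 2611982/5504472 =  - 2^( - 2)*3^ (-2) * 17^2 * 89^(- 1 ) * 859^( - 1 )*4519^1 = - 1305991/2752236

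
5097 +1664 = 6761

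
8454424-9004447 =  - 550023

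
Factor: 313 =313^1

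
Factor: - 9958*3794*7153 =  - 2^2*7^1*13^1 *23^1* 271^1 * 311^1 *383^1 = - 270245003756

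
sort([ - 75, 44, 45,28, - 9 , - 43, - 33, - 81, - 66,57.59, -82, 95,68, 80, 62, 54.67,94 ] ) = [ - 82, - 81,  -  75, - 66, - 43, - 33, - 9,28, 44, 45, 54.67, 57.59, 62, 68, 80,94, 95 ]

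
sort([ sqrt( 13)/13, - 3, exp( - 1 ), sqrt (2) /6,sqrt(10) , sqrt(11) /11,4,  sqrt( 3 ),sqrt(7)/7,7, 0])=[ - 3,0, sqrt( 2)/6, sqrt(13 )/13, sqrt ( 11)/11, exp( -1 ), sqrt( 7) /7, sqrt( 3 ),sqrt(10), 4,7]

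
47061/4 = 11765 + 1/4 =11765.25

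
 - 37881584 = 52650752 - 90532336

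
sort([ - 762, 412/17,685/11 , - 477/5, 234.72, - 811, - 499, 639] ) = [ - 811 , - 762 ,-499, - 477/5, 412/17,685/11,234.72,639]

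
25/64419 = 25/64419 = 0.00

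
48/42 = 8/7  =  1.14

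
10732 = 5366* 2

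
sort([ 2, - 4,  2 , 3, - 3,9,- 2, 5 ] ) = [ - 4, - 3, - 2, 2,  2,3, 5,9 ]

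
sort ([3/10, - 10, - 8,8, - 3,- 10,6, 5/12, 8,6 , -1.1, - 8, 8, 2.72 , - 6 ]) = [ - 10,-10, - 8,-8, - 6, - 3, - 1.1,3/10,5/12,2.72 , 6, 6,8, 8, 8]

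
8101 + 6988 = 15089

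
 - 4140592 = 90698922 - 94839514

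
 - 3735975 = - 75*49813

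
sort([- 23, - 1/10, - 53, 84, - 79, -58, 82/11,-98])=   [ - 98, - 79,-58,-53, - 23,-1/10,82/11, 84 ] 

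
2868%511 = 313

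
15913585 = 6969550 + 8944035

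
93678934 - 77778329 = 15900605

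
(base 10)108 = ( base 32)3C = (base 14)7A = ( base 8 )154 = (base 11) 99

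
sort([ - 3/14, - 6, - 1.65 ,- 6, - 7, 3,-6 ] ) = [ - 7, - 6,  -  6,  -  6,-1.65, - 3/14,  3 ] 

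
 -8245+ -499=  -  8744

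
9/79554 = 3/26518 = 0.00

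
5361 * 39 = 209079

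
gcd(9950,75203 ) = 1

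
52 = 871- 819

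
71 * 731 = 51901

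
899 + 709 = 1608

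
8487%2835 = 2817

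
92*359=33028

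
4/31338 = 2/15669=0.00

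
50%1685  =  50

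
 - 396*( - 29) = 11484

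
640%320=0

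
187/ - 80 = - 187/80 = - 2.34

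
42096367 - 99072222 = -56975855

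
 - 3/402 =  - 1 + 133/134  =  - 0.01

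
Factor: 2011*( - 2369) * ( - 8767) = 11^1*23^1*103^1*797^1* 2011^1 = 41766505253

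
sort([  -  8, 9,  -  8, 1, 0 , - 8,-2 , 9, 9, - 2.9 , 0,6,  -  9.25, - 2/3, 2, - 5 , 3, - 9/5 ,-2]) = [  -  9.25, - 8, - 8, - 8, - 5, - 2.9, -2, - 2, - 9/5, - 2/3,0  ,  0, 1, 2, 3,6, 9,9 , 9 ]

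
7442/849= 7442/849 = 8.77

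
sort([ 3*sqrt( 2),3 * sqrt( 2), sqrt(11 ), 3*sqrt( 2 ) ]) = [ sqrt( 11), 3*sqrt( 2 ) , 3 * sqrt( 2), 3*sqrt (2 )]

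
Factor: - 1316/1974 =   -  2/3= - 2^1 * 3^(-1 ) 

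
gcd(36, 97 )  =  1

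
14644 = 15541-897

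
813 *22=17886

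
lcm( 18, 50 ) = 450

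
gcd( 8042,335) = 1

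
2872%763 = 583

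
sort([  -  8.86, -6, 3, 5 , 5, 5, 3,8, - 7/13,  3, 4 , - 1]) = [-8.86,  -  6,-1,  -  7/13,3 , 3,3, 4 , 5,5 , 5,8]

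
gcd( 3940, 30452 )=4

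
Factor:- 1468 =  - 2^2*367^1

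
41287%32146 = 9141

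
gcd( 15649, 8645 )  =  1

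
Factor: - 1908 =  - 2^2*3^2*53^1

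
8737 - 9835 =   -  1098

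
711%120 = 111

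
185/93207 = 185/93207= 0.00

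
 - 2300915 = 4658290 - 6959205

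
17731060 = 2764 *6415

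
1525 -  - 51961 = 53486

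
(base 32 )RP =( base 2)1101111001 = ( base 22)1i9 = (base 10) 889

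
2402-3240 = -838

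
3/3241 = 3/3241 = 0.00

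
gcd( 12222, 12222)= 12222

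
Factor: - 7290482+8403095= 1112613 = 3^1 * 370871^1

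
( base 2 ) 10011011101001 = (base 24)H71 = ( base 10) 9961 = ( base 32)9N9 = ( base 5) 304321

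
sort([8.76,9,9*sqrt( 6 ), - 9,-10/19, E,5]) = [-9, - 10/19, E,5, 8.76,9, 9*sqrt(6 ) ]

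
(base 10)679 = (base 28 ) O7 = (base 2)1010100111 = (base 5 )10204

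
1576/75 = 21 + 1/75 = 21.01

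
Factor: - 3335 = -5^1* 23^1*29^1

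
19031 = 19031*1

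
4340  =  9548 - 5208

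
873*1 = 873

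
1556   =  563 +993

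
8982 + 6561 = 15543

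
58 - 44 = 14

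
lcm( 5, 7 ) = 35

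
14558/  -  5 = -2912+2/5 = - 2911.60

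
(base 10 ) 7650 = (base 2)1110111100010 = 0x1DE2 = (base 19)123C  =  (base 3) 101111100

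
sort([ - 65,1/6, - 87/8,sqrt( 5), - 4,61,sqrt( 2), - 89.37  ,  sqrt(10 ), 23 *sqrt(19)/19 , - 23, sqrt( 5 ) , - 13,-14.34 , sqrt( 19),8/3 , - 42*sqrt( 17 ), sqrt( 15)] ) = [ - 42*sqrt( 17), - 89.37, - 65,-23, - 14.34,- 13, - 87/8,-4, 1/6 , sqrt( 2), sqrt( 5 ),sqrt ( 5), 8/3, sqrt(10),sqrt( 15),sqrt (19 ),23*sqrt( 19)/19 , 61 ]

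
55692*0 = 0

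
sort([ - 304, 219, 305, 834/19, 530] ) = [ - 304,834/19, 219, 305,530 ] 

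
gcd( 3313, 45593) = 1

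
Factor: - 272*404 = - 2^6*17^1*101^1 = -  109888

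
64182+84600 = 148782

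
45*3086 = 138870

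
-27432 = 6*(  -  4572)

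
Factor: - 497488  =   - 2^4 * 17^1* 31^1*59^1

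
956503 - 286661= 669842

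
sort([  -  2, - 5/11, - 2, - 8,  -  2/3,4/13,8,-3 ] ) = [ - 8, - 3, - 2, - 2 ,-2/3,-5/11,4/13,8 ]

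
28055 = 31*905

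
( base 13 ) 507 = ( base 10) 852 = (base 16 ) 354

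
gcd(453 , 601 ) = 1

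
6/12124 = 3/6062 =0.00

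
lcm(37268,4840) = 372680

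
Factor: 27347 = 23^1*29^1*41^1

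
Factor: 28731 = 3^1*61^1*157^1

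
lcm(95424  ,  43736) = 1049664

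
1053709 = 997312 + 56397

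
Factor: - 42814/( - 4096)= 21407/2048 = 2^(-11 )*21407^1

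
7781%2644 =2493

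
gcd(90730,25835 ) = 5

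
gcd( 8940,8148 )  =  12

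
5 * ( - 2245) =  - 11225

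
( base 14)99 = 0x87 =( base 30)4f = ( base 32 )47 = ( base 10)135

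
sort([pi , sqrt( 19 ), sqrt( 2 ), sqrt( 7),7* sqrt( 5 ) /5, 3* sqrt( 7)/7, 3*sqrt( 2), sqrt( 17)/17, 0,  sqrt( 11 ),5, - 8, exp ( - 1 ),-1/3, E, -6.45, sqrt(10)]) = [-8, - 6.45,-1/3,0, sqrt (17)/17,exp( -1) , 3*sqrt( 7)/7, sqrt(2), sqrt ( 7),E, 7*sqrt( 5 )/5 , pi, sqrt(10) , sqrt( 11),3*sqrt( 2 ),  sqrt( 19), 5]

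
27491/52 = 27491/52 =528.67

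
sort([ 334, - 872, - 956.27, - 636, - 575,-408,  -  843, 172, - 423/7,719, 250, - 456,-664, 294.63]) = [ - 956.27, - 872, - 843,- 664, - 636,  -  575, - 456 , - 408, - 423/7, 172,  250,  294.63,334, 719 ] 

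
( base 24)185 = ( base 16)305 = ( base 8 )1405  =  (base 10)773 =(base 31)ot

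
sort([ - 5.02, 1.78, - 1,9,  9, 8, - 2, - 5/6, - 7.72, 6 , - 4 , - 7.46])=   [ - 7.72 , - 7.46, - 5.02, - 4, -2 , - 1,-5/6, 1.78, 6, 8, 9, 9] 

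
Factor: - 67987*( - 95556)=6496565772 = 2^2*3^1 * 7963^1 * 67987^1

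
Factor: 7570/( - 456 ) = - 3785/228=- 2^ ( - 2 )*3^ ( - 1)*5^1*19^ ( - 1)*757^1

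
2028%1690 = 338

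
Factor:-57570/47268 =-2^( - 1)*3^(  -  1 )*5^1*13^( - 1) * 19^1 =- 95/78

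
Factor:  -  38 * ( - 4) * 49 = 2^3*7^2*19^1  =  7448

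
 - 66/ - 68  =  33/34 = 0.97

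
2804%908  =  80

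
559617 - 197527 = 362090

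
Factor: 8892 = 2^2*  3^2*13^1*19^1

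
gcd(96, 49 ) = 1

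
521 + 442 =963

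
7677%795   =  522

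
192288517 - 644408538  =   - 452120021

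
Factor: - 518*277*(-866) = 2^2*7^1*37^1*277^1*433^1=124258876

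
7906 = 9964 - 2058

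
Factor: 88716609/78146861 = 3^2*13^( - 1 )*41^( - 1)*431^1*22871^1 *146617^( - 1)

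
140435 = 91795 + 48640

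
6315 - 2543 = 3772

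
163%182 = 163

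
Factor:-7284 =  - 2^2*3^1*607^1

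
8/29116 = 2/7279  =  0.00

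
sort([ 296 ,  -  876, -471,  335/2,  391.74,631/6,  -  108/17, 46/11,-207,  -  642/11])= [  -  876,-471,-207, - 642/11,-108/17 , 46/11,631/6, 335/2, 296 , 391.74] 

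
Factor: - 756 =-2^2*3^3*7^1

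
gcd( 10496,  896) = 128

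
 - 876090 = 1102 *(- 795)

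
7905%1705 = 1085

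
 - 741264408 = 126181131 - 867445539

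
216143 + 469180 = 685323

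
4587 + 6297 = 10884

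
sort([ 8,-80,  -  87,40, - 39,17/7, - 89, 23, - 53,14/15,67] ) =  [ - 89,-87, -80, - 53 , - 39, 14/15 , 17/7,8,  23 , 40,67]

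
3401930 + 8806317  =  12208247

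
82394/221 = 6338/17= 372.82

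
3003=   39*77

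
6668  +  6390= 13058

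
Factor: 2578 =2^1*1289^1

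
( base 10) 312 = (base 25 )cc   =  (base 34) 96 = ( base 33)9f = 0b100111000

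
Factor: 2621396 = 2^2*227^1*2887^1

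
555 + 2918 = 3473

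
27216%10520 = 6176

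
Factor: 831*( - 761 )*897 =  - 3^2*13^1*23^1 *277^1* 761^1 = -567254727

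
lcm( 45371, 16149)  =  952791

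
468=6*78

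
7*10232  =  71624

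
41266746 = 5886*7011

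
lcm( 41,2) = 82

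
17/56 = 17/56 = 0.30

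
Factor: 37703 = 37^1*1019^1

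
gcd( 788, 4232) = 4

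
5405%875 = 155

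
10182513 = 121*84153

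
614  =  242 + 372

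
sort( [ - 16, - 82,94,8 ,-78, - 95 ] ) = [-95,-82, - 78, - 16,8,94 ]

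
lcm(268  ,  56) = 3752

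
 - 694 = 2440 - 3134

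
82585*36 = 2973060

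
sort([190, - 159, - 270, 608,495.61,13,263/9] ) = [ - 270, - 159,13,263/9,190 , 495.61 , 608]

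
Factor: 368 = 2^4*23^1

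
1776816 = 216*8226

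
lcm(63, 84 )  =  252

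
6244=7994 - 1750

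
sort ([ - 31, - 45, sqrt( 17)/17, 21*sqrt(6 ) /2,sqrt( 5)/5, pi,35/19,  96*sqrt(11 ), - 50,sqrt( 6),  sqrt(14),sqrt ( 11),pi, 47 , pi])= [  -  50, - 45, - 31, sqrt(17) /17 , sqrt( 5 ) /5,35/19, sqrt(6 ),pi, pi, pi, sqrt( 11), sqrt( 14),21*sqrt( 6) /2, 47, 96*sqrt(11 )]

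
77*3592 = 276584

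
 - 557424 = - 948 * 588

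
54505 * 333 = 18150165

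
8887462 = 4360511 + 4526951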